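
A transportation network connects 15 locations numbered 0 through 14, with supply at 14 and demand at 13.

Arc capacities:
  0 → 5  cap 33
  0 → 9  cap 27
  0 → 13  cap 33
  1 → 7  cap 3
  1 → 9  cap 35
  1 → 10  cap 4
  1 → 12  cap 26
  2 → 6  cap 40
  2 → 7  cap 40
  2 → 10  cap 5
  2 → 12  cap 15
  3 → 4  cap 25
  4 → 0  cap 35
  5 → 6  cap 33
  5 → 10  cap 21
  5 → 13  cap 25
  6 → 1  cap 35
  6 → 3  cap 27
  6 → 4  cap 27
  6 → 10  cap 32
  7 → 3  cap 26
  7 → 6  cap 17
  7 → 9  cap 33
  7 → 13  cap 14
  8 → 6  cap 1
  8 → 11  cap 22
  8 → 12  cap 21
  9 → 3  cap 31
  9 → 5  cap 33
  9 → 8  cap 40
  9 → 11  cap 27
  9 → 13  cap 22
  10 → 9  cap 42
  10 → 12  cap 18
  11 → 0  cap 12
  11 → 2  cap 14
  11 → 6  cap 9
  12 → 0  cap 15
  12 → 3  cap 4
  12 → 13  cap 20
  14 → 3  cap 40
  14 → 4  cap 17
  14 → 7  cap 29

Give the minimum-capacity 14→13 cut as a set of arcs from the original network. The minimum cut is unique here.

augment #1: 14→7→13 push 14
augment #2: 14→4→0→13 push 17
augment #3: 14→7→9→13 push 15
augment #4: 14→3→4→0→13 push 16
augment #5: 14→3→4→0→5→13 push 2
max flow = 64; residual-reachable set from 14 gives S-side
cut edges (S→T): {(4,0), (14,7)} total cap 64

Min-cut arcs: {(4,0), (14,7)} (total capacity 64)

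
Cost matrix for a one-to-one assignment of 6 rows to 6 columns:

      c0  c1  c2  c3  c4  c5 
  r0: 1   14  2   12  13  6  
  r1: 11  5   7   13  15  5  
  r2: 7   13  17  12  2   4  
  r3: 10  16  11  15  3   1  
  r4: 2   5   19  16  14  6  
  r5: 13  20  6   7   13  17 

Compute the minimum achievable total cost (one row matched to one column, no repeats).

optimal assignment: row0→col2 (cost 2), row1→col1 (cost 5), row2→col4 (cost 2), row3→col5 (cost 1), row4→col0 (cost 2), row5→col3 (cost 7)
total = 2 + 5 + 2 + 1 + 2 + 7 = 19

Minimum assignment cost: 19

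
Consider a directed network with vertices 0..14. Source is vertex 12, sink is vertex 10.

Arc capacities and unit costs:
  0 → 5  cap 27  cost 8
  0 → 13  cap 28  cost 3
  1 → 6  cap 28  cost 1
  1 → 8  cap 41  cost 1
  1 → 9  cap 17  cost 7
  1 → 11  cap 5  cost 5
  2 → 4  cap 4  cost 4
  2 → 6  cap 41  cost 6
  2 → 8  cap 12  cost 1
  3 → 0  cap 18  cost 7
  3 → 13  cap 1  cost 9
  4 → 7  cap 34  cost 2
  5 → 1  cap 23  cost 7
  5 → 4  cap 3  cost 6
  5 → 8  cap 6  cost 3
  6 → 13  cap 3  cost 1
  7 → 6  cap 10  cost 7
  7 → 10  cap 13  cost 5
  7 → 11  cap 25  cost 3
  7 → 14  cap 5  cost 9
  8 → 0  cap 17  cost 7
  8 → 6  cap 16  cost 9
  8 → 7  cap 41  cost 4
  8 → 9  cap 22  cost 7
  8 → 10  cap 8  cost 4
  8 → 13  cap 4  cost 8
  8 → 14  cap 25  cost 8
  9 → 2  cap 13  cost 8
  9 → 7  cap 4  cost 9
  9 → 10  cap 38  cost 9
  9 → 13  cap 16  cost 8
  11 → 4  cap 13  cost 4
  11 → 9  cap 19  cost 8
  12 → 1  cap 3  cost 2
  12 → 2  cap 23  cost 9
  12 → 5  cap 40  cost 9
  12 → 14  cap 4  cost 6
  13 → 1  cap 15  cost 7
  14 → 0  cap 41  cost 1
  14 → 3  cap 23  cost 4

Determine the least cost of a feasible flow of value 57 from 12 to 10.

Minimum cost for 57 units: 1503

shortest-cost path #1: 12→1→8→10 push 3 @ unit cost 7 (adds 21)
shortest-cost path #2: 12→2→8→10 push 5 @ unit cost 14 (adds 70)
shortest-cost path #3: 12→2→8→7→10 push 7 @ unit cost 19 (adds 133)
shortest-cost path #4: 12→2→4→7→10 push 4 @ unit cost 20 (adds 80)
shortest-cost path #5: 12→5→8→7→10 push 2 @ unit cost 21 (adds 42)
shortest-cost path #6: 12→5→8→1→9→10 push 3 @ unit cost 27 (adds 81)
shortest-cost path #7: 12→5→8→9→10 push 1 @ unit cost 28 (adds 28)
shortest-cost path #8: 12→5→4→7→8→9→10 push 3 @ unit cost 29 (adds 87)
shortest-cost path #9: 12→5→1→9→10 push 14 @ unit cost 32 (adds 448)
shortest-cost path #10: 12→5→1→8→9→10 push 9 @ unit cost 33 (adds 297)
shortest-cost path #11: 12→14→0→13→1→8→9→10 push 4 @ unit cost 34 (adds 136)
shortest-cost path #12: 12→2→6→13→1→8→9→10 push 2 @ unit cost 40 (adds 80)
total cost = 1503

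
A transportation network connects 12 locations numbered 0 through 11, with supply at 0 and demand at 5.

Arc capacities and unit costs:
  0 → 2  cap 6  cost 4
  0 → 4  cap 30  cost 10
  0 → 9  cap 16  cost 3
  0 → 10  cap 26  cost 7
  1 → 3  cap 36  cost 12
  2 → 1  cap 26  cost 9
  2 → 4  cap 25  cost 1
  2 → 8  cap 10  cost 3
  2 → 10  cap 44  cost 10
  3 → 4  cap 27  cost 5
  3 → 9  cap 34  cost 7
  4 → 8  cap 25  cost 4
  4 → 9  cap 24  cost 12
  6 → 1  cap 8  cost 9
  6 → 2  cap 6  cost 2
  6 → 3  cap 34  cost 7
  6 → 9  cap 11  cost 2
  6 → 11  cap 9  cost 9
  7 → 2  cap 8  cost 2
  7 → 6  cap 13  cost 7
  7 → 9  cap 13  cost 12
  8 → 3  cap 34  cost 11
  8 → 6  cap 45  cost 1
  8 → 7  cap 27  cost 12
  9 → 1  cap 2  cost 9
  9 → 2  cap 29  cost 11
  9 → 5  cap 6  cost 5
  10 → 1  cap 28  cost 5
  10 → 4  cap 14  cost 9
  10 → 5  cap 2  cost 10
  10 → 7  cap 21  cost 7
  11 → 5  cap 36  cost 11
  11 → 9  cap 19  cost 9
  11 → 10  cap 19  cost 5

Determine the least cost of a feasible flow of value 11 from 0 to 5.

shortest-cost path #1: 0→9→5 push 6 @ unit cost 8 (adds 48)
shortest-cost path #2: 0→10→5 push 2 @ unit cost 17 (adds 34)
shortest-cost path #3: 0→2→8→6→11→5 push 3 @ unit cost 28 (adds 84)
total cost = 166

Minimum cost for 11 units: 166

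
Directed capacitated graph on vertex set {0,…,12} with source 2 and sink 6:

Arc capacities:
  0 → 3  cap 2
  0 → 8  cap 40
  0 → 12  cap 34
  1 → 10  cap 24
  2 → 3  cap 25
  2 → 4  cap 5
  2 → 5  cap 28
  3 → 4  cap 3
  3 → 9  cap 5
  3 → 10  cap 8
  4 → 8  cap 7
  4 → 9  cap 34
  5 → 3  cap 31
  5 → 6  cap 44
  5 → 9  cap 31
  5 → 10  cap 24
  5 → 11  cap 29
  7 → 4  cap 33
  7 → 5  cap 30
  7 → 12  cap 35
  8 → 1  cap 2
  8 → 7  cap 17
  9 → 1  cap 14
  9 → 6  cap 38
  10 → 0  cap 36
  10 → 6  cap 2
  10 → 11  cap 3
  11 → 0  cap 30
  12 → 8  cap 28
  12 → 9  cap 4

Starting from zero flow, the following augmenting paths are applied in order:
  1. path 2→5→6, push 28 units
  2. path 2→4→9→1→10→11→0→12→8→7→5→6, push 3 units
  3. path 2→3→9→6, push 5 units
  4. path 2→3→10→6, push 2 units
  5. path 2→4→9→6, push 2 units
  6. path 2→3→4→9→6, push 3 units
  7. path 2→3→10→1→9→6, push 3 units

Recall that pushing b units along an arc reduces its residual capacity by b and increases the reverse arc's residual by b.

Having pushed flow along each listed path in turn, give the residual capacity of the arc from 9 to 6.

after path 1 (2→5→6, push 28): res(9,6)=38
after path 2 (2→4→9→1→10→11→0→12→8→7→5→6, push 3): res(9,6)=38
after path 3 (2→3→9→6, push 5): res(9,6)=33
after path 4 (2→3→10→6, push 2): res(9,6)=33
after path 5 (2→4→9→6, push 2): res(9,6)=31
after path 6 (2→3→4→9→6, push 3): res(9,6)=28
after path 7 (2→3→10→1→9→6, push 3): res(9,6)=25

Residual capacity of (9,6): 25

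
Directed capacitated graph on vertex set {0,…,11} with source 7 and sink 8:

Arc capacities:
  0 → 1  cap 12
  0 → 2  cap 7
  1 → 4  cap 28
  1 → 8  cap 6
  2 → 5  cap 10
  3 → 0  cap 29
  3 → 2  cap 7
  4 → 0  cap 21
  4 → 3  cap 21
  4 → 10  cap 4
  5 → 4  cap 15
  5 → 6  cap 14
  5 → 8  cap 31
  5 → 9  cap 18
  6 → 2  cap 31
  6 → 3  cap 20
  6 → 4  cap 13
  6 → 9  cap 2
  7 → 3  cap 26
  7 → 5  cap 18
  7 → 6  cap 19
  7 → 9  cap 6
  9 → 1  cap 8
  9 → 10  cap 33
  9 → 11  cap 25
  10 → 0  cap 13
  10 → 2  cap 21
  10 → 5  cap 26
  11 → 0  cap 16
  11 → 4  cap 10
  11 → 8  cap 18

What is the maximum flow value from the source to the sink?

Maximum flow value: 46

augment #1: 7→5→8 bottleneck 18, total now 18
augment #2: 7→9→1→8 bottleneck 6, total now 24
augment #3: 7→3→2→5→8 bottleneck 7, total now 31
augment #4: 7→6→2→5→8 bottleneck 3, total now 34
augment #5: 7→6→9→11→8 bottleneck 2, total now 36
augment #6: 7→6→4→10→5→8 bottleneck 3, total now 39
augment #7: 7→3→0→1→9→11→8 bottleneck 6, total now 45
augment #8: 7→6→4→10→5→9→11→8 bottleneck 1, total now 46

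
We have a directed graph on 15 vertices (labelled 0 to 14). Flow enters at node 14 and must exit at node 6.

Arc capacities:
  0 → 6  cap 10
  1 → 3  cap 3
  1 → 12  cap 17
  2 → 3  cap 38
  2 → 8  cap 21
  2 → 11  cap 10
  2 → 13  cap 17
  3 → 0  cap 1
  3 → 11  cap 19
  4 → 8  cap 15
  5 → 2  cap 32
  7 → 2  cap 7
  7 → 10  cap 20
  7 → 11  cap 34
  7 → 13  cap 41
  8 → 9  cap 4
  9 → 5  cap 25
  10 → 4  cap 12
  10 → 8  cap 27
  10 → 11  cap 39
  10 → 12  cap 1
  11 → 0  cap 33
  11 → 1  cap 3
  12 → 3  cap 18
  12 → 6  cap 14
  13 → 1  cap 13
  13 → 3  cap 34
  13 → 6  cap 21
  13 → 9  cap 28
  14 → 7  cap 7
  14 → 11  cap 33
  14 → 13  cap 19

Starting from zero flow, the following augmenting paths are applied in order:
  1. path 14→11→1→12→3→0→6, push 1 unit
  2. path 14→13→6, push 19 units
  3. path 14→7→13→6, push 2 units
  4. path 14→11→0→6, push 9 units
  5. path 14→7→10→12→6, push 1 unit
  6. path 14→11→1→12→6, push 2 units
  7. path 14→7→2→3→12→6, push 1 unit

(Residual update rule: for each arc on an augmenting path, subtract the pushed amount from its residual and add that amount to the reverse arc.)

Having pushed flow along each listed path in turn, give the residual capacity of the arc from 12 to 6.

after path 1 (14→11→1→12→3→0→6, push 1): res(12,6)=14
after path 2 (14→13→6, push 19): res(12,6)=14
after path 3 (14→7→13→6, push 2): res(12,6)=14
after path 4 (14→11→0→6, push 9): res(12,6)=14
after path 5 (14→7→10→12→6, push 1): res(12,6)=13
after path 6 (14→11→1→12→6, push 2): res(12,6)=11
after path 7 (14→7→2→3→12→6, push 1): res(12,6)=10

Residual capacity of (12,6): 10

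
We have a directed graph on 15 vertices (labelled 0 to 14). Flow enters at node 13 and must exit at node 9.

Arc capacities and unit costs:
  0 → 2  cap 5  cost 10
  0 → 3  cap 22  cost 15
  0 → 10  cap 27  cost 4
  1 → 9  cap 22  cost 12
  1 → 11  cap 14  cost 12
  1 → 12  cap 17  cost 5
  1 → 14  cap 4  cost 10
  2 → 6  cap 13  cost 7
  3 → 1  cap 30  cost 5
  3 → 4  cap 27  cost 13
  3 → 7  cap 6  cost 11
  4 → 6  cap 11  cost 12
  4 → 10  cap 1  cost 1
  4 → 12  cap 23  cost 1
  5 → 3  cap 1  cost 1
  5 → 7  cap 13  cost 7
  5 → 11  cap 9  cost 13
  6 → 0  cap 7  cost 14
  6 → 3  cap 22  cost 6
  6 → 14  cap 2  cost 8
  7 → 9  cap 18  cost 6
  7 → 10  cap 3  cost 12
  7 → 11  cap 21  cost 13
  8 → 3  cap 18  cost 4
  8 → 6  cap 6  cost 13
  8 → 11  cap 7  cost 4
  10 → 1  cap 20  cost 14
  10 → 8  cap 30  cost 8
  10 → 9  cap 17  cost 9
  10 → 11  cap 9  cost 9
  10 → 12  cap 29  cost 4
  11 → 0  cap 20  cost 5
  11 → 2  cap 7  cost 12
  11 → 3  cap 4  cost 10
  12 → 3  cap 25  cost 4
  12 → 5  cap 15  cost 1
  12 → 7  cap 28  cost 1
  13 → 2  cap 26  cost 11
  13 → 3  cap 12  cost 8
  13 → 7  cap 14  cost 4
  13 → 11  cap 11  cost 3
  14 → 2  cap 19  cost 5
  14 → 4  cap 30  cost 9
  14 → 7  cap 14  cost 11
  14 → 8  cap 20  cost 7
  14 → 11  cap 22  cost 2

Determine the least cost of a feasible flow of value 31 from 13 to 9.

shortest-cost path #1: 13→7→9 push 14 @ unit cost 10 (adds 140)
shortest-cost path #2: 13→11→0→10→9 push 11 @ unit cost 21 (adds 231)
shortest-cost path #3: 13→3→7→9 push 4 @ unit cost 25 (adds 100)
shortest-cost path #4: 13→3→1→9 push 2 @ unit cost 25 (adds 50)
total cost = 521

Minimum cost for 31 units: 521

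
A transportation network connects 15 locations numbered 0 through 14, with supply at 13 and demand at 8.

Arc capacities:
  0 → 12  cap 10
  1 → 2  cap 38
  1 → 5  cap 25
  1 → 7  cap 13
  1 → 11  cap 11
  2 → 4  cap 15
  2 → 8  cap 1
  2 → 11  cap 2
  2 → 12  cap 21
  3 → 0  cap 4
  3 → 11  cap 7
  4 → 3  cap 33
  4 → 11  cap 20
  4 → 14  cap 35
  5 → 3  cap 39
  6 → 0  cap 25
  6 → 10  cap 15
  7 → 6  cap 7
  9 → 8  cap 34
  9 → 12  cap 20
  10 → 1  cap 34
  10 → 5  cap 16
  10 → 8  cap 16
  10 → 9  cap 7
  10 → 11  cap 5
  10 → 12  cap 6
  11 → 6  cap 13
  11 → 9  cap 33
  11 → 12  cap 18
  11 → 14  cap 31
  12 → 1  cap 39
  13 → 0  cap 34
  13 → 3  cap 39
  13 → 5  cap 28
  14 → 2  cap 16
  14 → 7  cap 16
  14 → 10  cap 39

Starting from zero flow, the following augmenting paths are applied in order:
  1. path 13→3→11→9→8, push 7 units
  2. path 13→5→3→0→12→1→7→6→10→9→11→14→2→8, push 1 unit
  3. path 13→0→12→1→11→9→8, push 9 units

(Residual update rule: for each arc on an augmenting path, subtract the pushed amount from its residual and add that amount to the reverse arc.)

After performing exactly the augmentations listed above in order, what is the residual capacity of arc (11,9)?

Residual capacity of (11,9): 18

after path 1 (13→3→11→9→8, push 7): res(11,9)=26
after path 2 (13→5→3→0→12→1→7→6→10→9→11→14→2→8, push 1): res(11,9)=27
after path 3 (13→0→12→1→11→9→8, push 9): res(11,9)=18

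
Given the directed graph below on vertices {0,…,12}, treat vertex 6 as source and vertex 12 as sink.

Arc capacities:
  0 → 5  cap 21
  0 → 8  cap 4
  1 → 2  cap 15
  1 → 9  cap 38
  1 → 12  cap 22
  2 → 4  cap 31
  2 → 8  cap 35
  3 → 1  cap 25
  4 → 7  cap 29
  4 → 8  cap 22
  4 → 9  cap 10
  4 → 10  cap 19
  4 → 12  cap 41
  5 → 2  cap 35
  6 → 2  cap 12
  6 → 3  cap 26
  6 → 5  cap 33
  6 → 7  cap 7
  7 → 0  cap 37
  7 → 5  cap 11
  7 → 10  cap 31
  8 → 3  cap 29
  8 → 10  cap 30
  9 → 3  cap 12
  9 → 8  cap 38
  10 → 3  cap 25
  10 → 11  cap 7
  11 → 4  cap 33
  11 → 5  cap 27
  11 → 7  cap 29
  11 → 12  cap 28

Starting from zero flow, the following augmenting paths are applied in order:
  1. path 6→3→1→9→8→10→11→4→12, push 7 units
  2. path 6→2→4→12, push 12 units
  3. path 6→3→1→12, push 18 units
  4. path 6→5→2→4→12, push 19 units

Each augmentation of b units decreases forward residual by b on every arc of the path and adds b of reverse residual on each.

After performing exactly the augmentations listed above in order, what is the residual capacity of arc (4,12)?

Residual capacity of (4,12): 3

after path 1 (6→3→1→9→8→10→11→4→12, push 7): res(4,12)=34
after path 2 (6→2→4→12, push 12): res(4,12)=22
after path 3 (6→3→1→12, push 18): res(4,12)=22
after path 4 (6→5→2→4→12, push 19): res(4,12)=3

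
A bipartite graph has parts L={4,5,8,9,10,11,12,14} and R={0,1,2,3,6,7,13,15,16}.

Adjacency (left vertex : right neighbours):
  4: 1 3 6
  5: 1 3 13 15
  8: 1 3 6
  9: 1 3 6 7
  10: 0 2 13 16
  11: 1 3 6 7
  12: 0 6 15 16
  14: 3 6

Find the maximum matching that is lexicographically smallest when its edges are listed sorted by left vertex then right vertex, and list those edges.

Lex-smallest maximum matching: {(4,1), (5,13), (8,3), (9,6), (10,0), (11,7), (12,15)}

|M| = 7 (so the lex-smallest maximum matching has 7 edges)
process left vertices in ascending order; for each, take the smallest-labelled available neighbour that still permits 7 edges overall, or leave it unmatched if none does
lex-smallest matching: {4-1, 5-13, 8-3, 9-6, 10-0, 11-7, 12-15}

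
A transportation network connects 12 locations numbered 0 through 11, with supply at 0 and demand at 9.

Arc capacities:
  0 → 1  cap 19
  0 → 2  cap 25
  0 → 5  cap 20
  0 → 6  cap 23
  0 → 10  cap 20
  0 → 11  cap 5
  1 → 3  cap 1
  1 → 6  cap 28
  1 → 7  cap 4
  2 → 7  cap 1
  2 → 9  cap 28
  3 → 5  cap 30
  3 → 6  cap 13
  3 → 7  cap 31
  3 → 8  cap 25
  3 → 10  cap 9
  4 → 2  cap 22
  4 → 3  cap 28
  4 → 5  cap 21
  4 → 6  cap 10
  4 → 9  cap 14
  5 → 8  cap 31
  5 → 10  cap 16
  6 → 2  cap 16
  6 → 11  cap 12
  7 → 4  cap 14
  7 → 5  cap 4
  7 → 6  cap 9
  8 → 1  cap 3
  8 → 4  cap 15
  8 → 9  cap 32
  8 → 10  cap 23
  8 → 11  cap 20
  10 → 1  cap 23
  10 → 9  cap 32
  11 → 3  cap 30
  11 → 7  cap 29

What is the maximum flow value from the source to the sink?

Maximum flow value: 91

augment #1: 0→2→9 bottleneck 25, total now 25
augment #2: 0→10→9 bottleneck 20, total now 45
augment #3: 0→5→8→9 bottleneck 20, total now 65
augment #4: 0→6→2→9 bottleneck 3, total now 68
augment #5: 0→1→3→8→9 bottleneck 1, total now 69
augment #6: 0→1→7→4→9 bottleneck 4, total now 73
augment #7: 0→11→3→8→9 bottleneck 5, total now 78
augment #8: 0→6→2→7→4→9 bottleneck 1, total now 79
augment #9: 0→6→11→3→8→9 bottleneck 6, total now 85
augment #10: 0→6→11→3→10→9 bottleneck 6, total now 91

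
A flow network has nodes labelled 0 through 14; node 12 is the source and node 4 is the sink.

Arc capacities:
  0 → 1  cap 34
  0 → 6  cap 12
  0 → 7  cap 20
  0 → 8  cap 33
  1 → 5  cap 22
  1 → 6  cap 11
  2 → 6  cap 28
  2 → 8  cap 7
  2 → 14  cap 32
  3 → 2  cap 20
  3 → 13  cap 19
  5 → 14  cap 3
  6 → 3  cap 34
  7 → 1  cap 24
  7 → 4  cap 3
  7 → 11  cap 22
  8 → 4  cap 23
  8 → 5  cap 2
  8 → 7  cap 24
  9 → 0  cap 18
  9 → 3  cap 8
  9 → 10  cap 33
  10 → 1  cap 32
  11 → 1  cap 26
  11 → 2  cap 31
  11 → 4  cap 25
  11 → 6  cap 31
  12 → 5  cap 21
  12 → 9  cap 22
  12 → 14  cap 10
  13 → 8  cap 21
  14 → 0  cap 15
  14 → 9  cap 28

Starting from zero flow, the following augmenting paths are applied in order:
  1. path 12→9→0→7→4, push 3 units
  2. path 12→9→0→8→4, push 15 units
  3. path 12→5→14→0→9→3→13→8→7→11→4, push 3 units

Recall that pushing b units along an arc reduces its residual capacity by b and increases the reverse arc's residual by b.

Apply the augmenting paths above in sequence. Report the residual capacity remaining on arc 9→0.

Residual capacity of (9,0): 3

after path 1 (12→9→0→7→4, push 3): res(9,0)=15
after path 2 (12→9→0→8→4, push 15): res(9,0)=0
after path 3 (12→5→14→0→9→3→13→8→7→11→4, push 3): res(9,0)=3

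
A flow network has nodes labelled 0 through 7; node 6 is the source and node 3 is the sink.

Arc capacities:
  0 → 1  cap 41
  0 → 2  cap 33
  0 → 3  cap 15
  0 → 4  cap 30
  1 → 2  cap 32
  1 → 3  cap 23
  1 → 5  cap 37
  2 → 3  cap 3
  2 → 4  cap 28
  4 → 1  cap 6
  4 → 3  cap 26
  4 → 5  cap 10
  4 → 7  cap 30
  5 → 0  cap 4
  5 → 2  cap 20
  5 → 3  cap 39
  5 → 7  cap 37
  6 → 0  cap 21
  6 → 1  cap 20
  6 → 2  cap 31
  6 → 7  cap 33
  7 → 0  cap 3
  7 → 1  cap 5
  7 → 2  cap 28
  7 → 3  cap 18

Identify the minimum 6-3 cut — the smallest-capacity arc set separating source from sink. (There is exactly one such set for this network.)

augment #1: 6→0→3 push 15
augment #2: 6→1→3 push 20
augment #3: 6→2→3 push 3
augment #4: 6→7→3 push 18
augment #5: 6→0→1→3 push 3
augment #6: 6→0→4→3 push 3
augment #7: 6→2→4→3 push 23
augment #8: 6→2→4→5→3 push 5
augment #9: 6→7→1→5→3 push 5
augment #10: 6→7→0→1→5→3 push 3
max flow = 98; residual-reachable set from 6 gives S-side
cut edges (S→T): {(2,3), (2,4), (6,0), (6,1), (7,0), (7,1), (7,3)} total cap 98

Min-cut arcs: {(2,3), (2,4), (6,0), (6,1), (7,0), (7,1), (7,3)} (total capacity 98)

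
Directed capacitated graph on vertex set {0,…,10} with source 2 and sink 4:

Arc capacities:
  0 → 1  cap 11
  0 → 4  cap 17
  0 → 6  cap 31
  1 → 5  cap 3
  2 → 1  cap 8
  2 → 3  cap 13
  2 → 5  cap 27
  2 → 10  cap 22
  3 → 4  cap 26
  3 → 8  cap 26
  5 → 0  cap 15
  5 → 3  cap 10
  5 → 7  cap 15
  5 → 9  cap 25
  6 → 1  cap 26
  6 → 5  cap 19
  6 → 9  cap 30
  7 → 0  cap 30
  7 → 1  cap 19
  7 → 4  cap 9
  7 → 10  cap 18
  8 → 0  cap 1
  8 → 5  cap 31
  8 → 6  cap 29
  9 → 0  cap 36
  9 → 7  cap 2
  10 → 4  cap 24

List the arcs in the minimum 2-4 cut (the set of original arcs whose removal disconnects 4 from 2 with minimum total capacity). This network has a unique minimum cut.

augment #1: 2→3→4 push 13
augment #2: 2→10→4 push 22
augment #3: 2→5→0→4 push 15
augment #4: 2→5→3→4 push 10
augment #5: 2→5→7→4 push 2
augment #6: 2→1→5→7→4 push 3
max flow = 65; residual-reachable set from 2 gives S-side
cut edges (S→T): {(1,5), (2,3), (2,5), (2,10)} total cap 65

Min-cut arcs: {(1,5), (2,3), (2,5), (2,10)} (total capacity 65)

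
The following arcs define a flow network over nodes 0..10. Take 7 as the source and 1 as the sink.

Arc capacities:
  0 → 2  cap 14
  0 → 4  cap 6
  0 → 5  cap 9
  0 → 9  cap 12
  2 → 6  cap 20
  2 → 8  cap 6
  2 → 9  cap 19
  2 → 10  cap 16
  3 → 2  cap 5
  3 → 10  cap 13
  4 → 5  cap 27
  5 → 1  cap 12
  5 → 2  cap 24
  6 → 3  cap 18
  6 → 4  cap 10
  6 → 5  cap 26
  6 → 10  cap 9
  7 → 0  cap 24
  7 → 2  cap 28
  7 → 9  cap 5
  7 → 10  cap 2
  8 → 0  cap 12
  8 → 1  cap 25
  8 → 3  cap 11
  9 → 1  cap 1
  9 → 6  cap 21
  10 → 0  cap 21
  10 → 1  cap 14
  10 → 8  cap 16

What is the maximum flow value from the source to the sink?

Maximum flow value: 49

augment #1: 7→9→1 bottleneck 1, total now 1
augment #2: 7→10→1 bottleneck 2, total now 3
augment #3: 7→0→5→1 bottleneck 9, total now 12
augment #4: 7→2→8→1 bottleneck 6, total now 18
augment #5: 7→2→10→1 bottleneck 12, total now 30
augment #6: 7→0→4→5→1 bottleneck 3, total now 33
augment #7: 7→2→10→8→1 bottleneck 4, total now 37
augment #8: 7→2→6→10→8→1 bottleneck 6, total now 43
augment #9: 7→9→6→10→8→1 bottleneck 3, total now 46
augment #10: 7→9→6→3→10→8→1 bottleneck 1, total now 47
augment #11: 7→0→2→6→3→10→8→1 bottleneck 2, total now 49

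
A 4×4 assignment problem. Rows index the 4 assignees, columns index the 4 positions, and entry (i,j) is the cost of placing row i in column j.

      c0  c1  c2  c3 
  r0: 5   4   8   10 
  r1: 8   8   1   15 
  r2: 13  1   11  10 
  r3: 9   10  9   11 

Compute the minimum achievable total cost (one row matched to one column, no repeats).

Minimum assignment cost: 18

optimal assignment: row0→col0 (cost 5), row1→col2 (cost 1), row2→col1 (cost 1), row3→col3 (cost 11)
total = 5 + 1 + 1 + 11 = 18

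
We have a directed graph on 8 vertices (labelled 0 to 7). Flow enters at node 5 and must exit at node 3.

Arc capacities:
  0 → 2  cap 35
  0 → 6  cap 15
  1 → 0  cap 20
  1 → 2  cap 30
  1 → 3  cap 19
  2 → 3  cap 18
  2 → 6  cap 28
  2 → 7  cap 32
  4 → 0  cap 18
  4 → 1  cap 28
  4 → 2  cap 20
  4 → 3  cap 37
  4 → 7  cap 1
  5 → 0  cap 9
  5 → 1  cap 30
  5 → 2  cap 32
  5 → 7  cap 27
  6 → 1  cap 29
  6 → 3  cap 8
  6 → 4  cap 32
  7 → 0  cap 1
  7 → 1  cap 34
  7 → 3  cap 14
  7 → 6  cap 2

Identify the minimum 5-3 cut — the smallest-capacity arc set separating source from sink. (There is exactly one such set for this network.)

Min-cut arcs: {(1,3), (2,3), (6,3), (6,4), (7,3)} (total capacity 91)

augment #1: 5→1→3 push 19
augment #2: 5→2→3 push 18
augment #3: 5→7→3 push 14
augment #4: 5→0→6→3 push 8
augment #5: 5→0→6→4→3 push 1
augment #6: 5→2→6→4→3 push 14
augment #7: 5→7→6→4→3 push 2
augment #8: 5→1→0→6→4→3 push 6
augment #9: 5→1→2→6→4→3 push 5
augment #10: 5→7→0→2→6→4→3 push 1
augment #11: 5→7→1→2→6→4→3 push 3
max flow = 91; residual-reachable set from 5 gives S-side
cut edges (S→T): {(1,3), (2,3), (6,3), (6,4), (7,3)} total cap 91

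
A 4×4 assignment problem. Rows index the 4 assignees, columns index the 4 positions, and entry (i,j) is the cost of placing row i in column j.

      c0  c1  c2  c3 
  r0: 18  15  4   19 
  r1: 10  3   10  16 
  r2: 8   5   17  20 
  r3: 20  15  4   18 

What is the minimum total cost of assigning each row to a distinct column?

optimal assignment: row0→col2 (cost 4), row1→col1 (cost 3), row2→col0 (cost 8), row3→col3 (cost 18)
total = 4 + 3 + 8 + 18 = 33

Minimum assignment cost: 33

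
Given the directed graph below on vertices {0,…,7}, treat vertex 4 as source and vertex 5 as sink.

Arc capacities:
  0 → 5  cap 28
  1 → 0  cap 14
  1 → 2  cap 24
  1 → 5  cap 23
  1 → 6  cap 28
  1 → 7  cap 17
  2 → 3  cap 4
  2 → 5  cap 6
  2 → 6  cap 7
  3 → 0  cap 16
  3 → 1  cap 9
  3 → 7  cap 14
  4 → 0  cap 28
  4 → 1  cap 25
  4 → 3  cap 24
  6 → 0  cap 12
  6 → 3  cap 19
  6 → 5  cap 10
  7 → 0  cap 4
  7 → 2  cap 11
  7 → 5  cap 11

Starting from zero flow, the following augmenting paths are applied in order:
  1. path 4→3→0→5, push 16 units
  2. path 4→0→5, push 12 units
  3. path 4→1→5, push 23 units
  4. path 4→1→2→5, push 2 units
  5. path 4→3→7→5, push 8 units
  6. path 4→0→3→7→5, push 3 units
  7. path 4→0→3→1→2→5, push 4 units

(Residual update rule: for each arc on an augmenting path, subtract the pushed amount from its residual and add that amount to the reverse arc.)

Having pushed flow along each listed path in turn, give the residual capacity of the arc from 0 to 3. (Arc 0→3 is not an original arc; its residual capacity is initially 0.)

Residual capacity of (0,3): 9

after path 1 (4→3→0→5, push 16): res(0,3)=16
after path 2 (4→0→5, push 12): res(0,3)=16
after path 3 (4→1→5, push 23): res(0,3)=16
after path 4 (4→1→2→5, push 2): res(0,3)=16
after path 5 (4→3→7→5, push 8): res(0,3)=16
after path 6 (4→0→3→7→5, push 3): res(0,3)=13
after path 7 (4→0→3→1→2→5, push 4): res(0,3)=9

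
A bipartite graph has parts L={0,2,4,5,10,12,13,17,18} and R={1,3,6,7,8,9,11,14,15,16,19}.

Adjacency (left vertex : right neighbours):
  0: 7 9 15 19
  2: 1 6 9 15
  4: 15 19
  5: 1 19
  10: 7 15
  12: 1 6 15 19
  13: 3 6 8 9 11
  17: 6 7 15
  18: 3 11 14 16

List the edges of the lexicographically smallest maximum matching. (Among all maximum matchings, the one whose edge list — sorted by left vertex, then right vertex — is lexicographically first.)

|M| = 8 (so the lex-smallest maximum matching has 8 edges)
process left vertices in ascending order; for each, take the smallest-labelled available neighbour that still permits 8 edges overall, or leave it unmatched if none does
lex-smallest matching: {0-7, 2-9, 4-15, 5-1, 12-19, 13-3, 17-6, 18-11}

Lex-smallest maximum matching: {(0,7), (2,9), (4,15), (5,1), (12,19), (13,3), (17,6), (18,11)}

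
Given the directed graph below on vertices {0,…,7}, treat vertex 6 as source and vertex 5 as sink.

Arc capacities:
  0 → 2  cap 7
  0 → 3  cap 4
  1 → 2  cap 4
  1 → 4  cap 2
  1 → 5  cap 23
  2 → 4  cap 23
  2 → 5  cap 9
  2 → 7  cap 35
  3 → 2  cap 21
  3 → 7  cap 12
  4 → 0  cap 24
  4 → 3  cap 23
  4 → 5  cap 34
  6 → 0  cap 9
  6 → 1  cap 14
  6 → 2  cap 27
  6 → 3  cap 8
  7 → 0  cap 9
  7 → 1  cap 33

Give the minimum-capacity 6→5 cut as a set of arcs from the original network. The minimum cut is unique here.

augment #1: 6→1→5 push 14
augment #2: 6→2→5 push 9
augment #3: 6→2→4→5 push 18
augment #4: 6→0→2→4→5 push 5
augment #5: 6→3→7→1→5 push 8
augment #6: 6→0→2→7→1→5 push 1
augment #7: 6→0→2→7→1→4→5 push 1
augment #8: 6→0→3→7→1→4→5 push 1
max flow = 57; residual-reachable set from 6 gives S-side
cut edges (S→T): {(1,4), (1,5), (2,4), (2,5)} total cap 57

Min-cut arcs: {(1,4), (1,5), (2,4), (2,5)} (total capacity 57)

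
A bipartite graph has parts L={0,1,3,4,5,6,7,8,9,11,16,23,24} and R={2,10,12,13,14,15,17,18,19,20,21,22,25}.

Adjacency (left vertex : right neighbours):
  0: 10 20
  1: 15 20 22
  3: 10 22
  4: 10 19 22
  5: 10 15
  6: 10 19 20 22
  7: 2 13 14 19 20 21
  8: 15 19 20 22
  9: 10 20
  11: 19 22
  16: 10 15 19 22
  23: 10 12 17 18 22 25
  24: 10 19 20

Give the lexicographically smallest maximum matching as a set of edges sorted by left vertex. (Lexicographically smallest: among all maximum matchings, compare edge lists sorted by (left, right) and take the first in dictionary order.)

|M| = 7 (so the lex-smallest maximum matching has 7 edges)
process left vertices in ascending order; for each, take the smallest-labelled available neighbour that still permits 7 edges overall, or leave it unmatched if none does
lex-smallest matching: {0-10, 1-15, 3-22, 4-19, 6-20, 7-2, 23-12}

Lex-smallest maximum matching: {(0,10), (1,15), (3,22), (4,19), (6,20), (7,2), (23,12)}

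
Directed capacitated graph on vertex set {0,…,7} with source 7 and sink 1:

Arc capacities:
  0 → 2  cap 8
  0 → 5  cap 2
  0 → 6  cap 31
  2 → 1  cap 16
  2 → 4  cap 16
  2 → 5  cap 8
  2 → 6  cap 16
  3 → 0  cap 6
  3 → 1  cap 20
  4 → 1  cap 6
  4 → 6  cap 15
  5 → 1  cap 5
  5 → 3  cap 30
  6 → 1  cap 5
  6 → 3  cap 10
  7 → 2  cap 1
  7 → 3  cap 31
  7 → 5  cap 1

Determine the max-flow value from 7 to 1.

augment #1: 7→2→1 bottleneck 1, total now 1
augment #2: 7→3→1 bottleneck 20, total now 21
augment #3: 7→5→1 bottleneck 1, total now 22
augment #4: 7→3→0→2→1 bottleneck 6, total now 28

Maximum flow value: 28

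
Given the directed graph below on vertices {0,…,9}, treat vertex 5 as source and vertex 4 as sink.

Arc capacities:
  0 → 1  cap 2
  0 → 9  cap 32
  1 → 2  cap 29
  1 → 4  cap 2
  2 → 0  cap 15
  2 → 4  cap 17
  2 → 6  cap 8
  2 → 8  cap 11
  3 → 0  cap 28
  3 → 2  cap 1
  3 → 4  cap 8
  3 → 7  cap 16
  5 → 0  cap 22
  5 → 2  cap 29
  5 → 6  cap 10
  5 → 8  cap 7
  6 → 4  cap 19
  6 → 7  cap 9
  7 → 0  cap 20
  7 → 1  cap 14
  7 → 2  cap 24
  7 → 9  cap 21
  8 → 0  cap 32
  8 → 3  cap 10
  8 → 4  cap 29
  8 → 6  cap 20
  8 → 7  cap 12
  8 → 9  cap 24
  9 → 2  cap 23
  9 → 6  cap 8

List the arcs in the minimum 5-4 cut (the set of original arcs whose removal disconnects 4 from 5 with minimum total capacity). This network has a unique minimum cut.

augment #1: 5→2→4 push 17
augment #2: 5→6→4 push 10
augment #3: 5→8→4 push 7
augment #4: 5→0→1→4 push 2
augment #5: 5→2→6→4 push 8
augment #6: 5→2→8→4 push 4
augment #7: 5→0→9→6→4 push 1
augment #8: 5→0→9→2→8→4 push 7
max flow = 56; residual-reachable set from 5 gives S-side
cut edges (S→T): {(1,4), (2,4), (2,8), (5,8), (6,4)} total cap 56

Min-cut arcs: {(1,4), (2,4), (2,8), (5,8), (6,4)} (total capacity 56)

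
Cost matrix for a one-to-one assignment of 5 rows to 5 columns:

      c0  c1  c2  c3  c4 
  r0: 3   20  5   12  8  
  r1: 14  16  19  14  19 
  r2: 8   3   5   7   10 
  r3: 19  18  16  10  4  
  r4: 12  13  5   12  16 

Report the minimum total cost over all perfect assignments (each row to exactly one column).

optimal assignment: row0→col0 (cost 3), row1→col3 (cost 14), row2→col1 (cost 3), row3→col4 (cost 4), row4→col2 (cost 5)
total = 3 + 14 + 3 + 4 + 5 = 29

Minimum assignment cost: 29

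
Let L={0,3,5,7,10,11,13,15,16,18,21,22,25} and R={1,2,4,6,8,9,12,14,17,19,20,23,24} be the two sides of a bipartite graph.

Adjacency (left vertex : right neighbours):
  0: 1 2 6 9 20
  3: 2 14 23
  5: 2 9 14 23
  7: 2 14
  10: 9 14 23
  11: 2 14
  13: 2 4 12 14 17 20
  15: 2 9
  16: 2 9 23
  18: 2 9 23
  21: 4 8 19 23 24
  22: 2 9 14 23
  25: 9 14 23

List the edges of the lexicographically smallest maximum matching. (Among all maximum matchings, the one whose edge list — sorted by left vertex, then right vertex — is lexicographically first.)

|M| = 7 (so the lex-smallest maximum matching has 7 edges)
process left vertices in ascending order; for each, take the smallest-labelled available neighbour that still permits 7 edges overall, or leave it unmatched if none does
lex-smallest matching: {0-1, 3-2, 5-9, 7-14, 10-23, 13-4, 21-8}

Lex-smallest maximum matching: {(0,1), (3,2), (5,9), (7,14), (10,23), (13,4), (21,8)}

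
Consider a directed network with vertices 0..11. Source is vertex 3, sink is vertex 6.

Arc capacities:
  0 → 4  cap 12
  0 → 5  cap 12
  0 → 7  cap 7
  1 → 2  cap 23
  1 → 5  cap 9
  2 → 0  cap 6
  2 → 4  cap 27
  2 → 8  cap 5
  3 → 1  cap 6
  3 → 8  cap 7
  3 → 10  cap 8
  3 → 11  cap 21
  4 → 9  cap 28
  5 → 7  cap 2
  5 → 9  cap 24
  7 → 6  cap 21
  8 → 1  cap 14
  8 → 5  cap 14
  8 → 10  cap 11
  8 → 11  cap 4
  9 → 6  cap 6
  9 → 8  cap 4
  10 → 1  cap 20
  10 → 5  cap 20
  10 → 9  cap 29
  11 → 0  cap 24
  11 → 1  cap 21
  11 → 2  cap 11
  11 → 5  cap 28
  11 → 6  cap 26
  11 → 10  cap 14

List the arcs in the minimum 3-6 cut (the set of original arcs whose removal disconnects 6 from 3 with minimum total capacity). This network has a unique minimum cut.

augment #1: 3→11→6 push 21
augment #2: 3→8→11→6 push 4
augment #3: 3→10→9→6 push 6
augment #4: 3→1→5→7→6 push 2
augment #5: 3→1→2→0→7→6 push 4
augment #6: 3→8→1→2→0→7→6 push 2
max flow = 39; residual-reachable set from 3 gives S-side
cut edges (S→T): {(2,0), (3,11), (5,7), (8,11), (9,6)} total cap 39

Min-cut arcs: {(2,0), (3,11), (5,7), (8,11), (9,6)} (total capacity 39)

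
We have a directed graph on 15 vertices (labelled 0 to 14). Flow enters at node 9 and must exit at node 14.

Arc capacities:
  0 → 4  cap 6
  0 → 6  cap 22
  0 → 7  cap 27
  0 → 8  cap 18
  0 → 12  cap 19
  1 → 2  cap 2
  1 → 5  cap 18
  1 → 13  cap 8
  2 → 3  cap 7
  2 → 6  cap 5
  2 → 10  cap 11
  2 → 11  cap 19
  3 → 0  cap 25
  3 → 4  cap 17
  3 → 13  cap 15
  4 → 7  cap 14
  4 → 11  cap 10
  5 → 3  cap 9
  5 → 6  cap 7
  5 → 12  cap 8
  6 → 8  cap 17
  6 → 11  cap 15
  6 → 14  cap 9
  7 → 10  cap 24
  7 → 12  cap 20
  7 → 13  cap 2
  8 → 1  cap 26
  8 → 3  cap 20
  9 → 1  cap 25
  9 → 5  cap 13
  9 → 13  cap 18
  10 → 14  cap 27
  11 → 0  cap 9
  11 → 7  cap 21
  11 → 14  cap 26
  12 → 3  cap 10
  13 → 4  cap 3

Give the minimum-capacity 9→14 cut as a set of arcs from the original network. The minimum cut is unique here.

Min-cut arcs: {(1,2), (5,3), (5,6), (5,12), (13,4)} (total capacity 29)

augment #1: 9→5→6→14 push 7
augment #2: 9→1→2→6→14 push 2
augment #3: 9→13→4→11→14 push 3
augment #4: 9→5→3→4→11→14 push 6
augment #5: 9→1→5→3→4→11→14 push 1
augment #6: 9→1→5→3→0→6→11→14 push 2
augment #7: 9→1→5→12→3→0→6→11→14 push 8
max flow = 29; residual-reachable set from 9 gives S-side
cut edges (S→T): {(1,2), (5,3), (5,6), (5,12), (13,4)} total cap 29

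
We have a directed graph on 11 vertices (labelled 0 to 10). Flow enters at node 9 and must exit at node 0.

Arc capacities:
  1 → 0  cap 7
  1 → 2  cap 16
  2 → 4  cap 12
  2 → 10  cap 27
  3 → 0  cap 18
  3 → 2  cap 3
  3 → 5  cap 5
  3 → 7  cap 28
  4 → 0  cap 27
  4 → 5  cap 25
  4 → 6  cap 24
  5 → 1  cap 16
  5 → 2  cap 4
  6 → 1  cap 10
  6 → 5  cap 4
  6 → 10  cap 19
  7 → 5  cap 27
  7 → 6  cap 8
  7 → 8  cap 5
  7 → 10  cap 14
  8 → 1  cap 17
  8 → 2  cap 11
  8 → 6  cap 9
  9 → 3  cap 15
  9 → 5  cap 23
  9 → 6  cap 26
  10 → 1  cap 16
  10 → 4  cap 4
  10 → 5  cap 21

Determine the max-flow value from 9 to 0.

augment #1: 9→3→0 bottleneck 15, total now 15
augment #2: 9→5→1→0 bottleneck 7, total now 22
augment #3: 9→5→2→4→0 bottleneck 4, total now 26
augment #4: 9→6→10→4→0 bottleneck 4, total now 30
augment #5: 9→5→1→2→4→0 bottleneck 8, total now 38

Maximum flow value: 38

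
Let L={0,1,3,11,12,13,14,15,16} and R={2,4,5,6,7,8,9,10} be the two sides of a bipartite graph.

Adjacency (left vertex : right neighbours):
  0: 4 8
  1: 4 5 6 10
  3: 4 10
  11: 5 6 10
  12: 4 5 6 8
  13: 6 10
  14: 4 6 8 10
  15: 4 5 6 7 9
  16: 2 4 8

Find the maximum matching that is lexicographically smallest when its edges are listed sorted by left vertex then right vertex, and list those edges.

Lex-smallest maximum matching: {(0,4), (1,5), (3,10), (11,6), (12,8), (15,7), (16,2)}

|M| = 7 (so the lex-smallest maximum matching has 7 edges)
process left vertices in ascending order; for each, take the smallest-labelled available neighbour that still permits 7 edges overall, or leave it unmatched if none does
lex-smallest matching: {0-4, 1-5, 3-10, 11-6, 12-8, 15-7, 16-2}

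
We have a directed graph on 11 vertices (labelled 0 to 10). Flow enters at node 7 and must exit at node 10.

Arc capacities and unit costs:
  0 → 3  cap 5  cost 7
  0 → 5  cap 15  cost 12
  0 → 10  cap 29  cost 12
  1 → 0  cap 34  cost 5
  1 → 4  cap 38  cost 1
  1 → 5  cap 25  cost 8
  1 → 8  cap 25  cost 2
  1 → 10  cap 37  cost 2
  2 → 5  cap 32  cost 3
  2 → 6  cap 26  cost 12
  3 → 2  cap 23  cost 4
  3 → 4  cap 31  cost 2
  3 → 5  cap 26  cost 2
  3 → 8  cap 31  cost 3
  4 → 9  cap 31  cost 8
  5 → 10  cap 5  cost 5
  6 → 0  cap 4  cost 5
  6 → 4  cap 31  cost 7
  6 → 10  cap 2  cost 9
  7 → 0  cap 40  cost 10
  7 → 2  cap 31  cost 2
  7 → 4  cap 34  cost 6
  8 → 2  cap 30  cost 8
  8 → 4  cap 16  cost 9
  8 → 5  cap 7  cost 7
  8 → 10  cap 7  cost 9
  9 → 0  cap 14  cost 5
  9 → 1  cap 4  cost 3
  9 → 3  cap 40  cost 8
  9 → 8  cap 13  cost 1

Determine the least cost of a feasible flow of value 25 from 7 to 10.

shortest-cost path #1: 7→2→5→10 push 5 @ unit cost 10 (adds 50)
shortest-cost path #2: 7→4→9→1→10 push 4 @ unit cost 19 (adds 76)
shortest-cost path #3: 7→0→10 push 16 @ unit cost 22 (adds 352)
total cost = 478

Minimum cost for 25 units: 478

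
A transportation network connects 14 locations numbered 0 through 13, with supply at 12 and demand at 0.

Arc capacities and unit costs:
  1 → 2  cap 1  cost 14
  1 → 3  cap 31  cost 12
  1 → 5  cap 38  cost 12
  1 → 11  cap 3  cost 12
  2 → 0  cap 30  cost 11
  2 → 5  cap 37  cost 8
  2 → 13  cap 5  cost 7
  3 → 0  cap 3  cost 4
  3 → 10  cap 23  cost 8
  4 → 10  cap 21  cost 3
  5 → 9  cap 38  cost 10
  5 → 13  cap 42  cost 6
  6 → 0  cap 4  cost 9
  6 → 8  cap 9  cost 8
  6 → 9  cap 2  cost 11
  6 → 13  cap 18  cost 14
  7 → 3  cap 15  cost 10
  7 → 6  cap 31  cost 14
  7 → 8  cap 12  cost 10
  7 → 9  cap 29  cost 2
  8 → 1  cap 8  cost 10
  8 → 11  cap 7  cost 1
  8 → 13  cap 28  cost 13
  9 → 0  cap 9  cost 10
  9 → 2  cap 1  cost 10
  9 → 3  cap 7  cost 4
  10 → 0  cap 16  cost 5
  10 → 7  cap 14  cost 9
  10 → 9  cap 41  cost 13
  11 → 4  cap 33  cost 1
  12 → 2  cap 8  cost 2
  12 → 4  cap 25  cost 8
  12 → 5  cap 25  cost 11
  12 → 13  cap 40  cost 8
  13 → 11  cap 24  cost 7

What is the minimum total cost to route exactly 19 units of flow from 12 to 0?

shortest-cost path #1: 12→2→0 push 8 @ unit cost 13 (adds 104)
shortest-cost path #2: 12→4→10→0 push 11 @ unit cost 16 (adds 176)
total cost = 280

Minimum cost for 19 units: 280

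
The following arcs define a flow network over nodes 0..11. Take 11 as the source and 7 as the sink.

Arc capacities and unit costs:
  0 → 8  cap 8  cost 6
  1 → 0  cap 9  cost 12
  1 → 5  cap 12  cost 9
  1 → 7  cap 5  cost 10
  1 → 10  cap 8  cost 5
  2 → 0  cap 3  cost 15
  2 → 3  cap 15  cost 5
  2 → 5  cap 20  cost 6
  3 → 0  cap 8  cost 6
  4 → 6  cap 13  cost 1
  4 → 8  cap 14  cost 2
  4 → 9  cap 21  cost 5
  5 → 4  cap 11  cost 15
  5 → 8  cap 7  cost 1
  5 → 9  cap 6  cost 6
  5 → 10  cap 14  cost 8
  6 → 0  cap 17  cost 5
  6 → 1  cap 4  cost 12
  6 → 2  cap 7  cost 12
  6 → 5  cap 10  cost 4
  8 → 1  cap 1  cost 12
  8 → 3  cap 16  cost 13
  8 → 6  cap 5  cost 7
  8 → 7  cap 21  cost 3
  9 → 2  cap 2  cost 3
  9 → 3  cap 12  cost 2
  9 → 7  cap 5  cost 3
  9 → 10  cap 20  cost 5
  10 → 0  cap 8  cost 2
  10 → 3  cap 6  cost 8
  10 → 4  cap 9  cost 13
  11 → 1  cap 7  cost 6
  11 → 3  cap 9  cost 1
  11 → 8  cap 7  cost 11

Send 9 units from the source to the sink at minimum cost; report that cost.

Minimum cost for 9 units: 130

shortest-cost path #1: 11→8→7 push 7 @ unit cost 14 (adds 98)
shortest-cost path #2: 11→1→7 push 2 @ unit cost 16 (adds 32)
total cost = 130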